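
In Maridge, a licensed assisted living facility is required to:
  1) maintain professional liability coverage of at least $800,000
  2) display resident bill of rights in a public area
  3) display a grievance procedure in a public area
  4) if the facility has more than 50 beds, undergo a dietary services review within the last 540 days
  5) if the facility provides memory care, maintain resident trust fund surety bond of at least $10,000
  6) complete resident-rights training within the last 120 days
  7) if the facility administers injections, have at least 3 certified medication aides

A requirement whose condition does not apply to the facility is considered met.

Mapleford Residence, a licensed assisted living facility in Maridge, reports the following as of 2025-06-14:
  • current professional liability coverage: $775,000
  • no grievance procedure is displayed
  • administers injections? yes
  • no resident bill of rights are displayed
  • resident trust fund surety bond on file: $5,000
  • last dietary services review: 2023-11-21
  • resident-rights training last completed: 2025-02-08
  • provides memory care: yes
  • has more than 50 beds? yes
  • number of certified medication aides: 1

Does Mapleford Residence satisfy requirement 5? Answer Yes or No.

No

5. condition 'provides memory care' holds; resident trust fund surety bond $5,000 < $10,000 → not met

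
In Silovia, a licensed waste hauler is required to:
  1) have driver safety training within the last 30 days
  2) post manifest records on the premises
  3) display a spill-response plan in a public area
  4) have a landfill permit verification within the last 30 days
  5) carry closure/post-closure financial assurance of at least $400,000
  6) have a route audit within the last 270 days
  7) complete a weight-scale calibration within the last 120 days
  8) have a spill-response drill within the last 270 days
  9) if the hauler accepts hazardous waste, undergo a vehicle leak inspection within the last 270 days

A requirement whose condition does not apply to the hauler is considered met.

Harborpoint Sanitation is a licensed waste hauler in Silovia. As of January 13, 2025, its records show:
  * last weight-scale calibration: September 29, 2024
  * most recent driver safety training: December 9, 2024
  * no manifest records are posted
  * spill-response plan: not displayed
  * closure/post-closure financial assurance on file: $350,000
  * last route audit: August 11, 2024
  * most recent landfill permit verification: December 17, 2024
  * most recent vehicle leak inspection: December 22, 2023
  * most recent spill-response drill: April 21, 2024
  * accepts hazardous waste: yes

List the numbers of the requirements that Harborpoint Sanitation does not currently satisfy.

1, 2, 3, 5, 9

1. driver safety training 35 days ago vs limit 30 → not met
2. manifest records absent → not met
3. spill-response plan absent → not met
4. landfill permit verification 27 days ago vs limit 30 → met
5. closure/post-closure financial assurance $350,000 < $400,000 → not met
6. route audit 155 days ago vs limit 270 → met
7. weight-scale calibration 106 days ago vs limit 120 → met
8. spill-response drill 267 days ago vs limit 270 → met
9. condition 'accepts hazardous waste' holds; vehicle leak inspection 388 days ago vs limit 270 → not met
Not met: 1, 2, 3, 5, 9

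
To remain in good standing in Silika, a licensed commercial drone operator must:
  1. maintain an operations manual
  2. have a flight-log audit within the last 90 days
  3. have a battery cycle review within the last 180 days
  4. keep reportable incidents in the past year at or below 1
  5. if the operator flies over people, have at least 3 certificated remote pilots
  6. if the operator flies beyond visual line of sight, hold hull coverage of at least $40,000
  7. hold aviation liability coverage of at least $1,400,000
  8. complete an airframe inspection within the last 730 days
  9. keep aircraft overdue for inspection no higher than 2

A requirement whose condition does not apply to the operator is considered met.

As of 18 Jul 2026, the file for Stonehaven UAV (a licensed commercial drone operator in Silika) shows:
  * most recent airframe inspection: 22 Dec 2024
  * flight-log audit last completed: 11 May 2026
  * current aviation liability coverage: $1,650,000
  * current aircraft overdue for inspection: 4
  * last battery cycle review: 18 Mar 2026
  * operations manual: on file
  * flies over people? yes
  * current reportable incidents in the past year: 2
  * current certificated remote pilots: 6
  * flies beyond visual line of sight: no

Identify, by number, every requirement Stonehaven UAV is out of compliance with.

4, 9

1. operations manual present → met
2. flight-log audit 68 days ago vs limit 90 → met
3. battery cycle review 122 days ago vs limit 180 → met
4. reportable incidents in the past year 2 > 1 → not met
5. condition 'flies over people' holds; certificated remote pilots 6 ≥ 3 → met
6. condition 'flies beyond visual line of sight' does not hold → requirement n/a → met
7. aviation liability coverage $1,650,000 ≥ $1,400,000 → met
8. airframe inspection 573 days ago vs limit 730 → met
9. aircraft overdue for inspection 4 > 2 → not met
Not met: 4, 9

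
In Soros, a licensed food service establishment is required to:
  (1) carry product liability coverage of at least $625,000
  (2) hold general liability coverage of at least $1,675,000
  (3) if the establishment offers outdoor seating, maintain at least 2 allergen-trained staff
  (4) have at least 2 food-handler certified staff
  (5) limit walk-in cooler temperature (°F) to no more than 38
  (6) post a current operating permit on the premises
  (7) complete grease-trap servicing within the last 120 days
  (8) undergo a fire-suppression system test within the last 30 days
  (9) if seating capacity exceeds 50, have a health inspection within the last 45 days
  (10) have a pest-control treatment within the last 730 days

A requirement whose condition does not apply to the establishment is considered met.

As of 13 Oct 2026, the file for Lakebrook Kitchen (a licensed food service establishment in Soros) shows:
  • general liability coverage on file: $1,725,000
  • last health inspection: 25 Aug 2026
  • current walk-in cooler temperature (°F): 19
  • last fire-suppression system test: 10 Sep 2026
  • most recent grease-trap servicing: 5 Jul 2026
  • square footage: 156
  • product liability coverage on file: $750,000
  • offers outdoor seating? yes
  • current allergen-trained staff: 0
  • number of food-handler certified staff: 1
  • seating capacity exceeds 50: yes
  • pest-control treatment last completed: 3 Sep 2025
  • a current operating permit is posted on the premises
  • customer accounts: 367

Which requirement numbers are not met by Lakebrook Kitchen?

1. product liability coverage $750,000 ≥ $625,000 → met
2. general liability coverage $1,725,000 ≥ $1,675,000 → met
3. condition 'offers outdoor seating' holds; allergen-trained staff 0 < 2 → not met
4. food-handler certified staff 1 < 2 → not met
5. walk-in cooler temperature (°F) 19 ≤ 38 → met
6. current operating permit present → met
7. grease-trap servicing 100 days ago vs limit 120 → met
8. fire-suppression system test 33 days ago vs limit 30 → not met
9. condition 'seating capacity exceeds 50' holds; health inspection 49 days ago vs limit 45 → not met
10. pest-control treatment 405 days ago vs limit 730 → met
Not met: 3, 4, 8, 9

3, 4, 8, 9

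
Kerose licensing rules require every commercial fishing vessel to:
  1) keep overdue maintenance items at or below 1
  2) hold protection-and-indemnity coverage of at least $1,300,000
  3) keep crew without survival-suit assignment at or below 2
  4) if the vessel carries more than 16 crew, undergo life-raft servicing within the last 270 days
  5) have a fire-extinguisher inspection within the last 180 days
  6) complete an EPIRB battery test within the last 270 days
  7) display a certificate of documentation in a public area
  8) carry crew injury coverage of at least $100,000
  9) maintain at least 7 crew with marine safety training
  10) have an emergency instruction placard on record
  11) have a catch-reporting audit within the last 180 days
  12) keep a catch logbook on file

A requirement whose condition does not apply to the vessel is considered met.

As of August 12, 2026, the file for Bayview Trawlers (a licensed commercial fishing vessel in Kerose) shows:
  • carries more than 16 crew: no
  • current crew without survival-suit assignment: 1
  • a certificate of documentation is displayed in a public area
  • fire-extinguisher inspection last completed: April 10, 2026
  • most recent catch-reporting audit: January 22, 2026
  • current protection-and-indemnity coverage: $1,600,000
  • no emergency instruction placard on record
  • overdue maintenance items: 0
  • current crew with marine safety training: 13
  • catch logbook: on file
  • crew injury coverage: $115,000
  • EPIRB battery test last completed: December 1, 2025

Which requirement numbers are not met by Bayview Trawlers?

10, 11

1. overdue maintenance items 0 ≤ 1 → met
2. protection-and-indemnity coverage $1,600,000 ≥ $1,300,000 → met
3. crew without survival-suit assignment 1 ≤ 2 → met
4. condition 'carries more than 16 crew' does not hold → requirement n/a → met
5. fire-extinguisher inspection 124 days ago vs limit 180 → met
6. EPIRB battery test 254 days ago vs limit 270 → met
7. certificate of documentation present → met
8. crew injury coverage $115,000 ≥ $100,000 → met
9. crew with marine safety training 13 ≥ 7 → met
10. emergency instruction placard absent → not met
11. catch-reporting audit 202 days ago vs limit 180 → not met
12. catch logbook present → met
Not met: 10, 11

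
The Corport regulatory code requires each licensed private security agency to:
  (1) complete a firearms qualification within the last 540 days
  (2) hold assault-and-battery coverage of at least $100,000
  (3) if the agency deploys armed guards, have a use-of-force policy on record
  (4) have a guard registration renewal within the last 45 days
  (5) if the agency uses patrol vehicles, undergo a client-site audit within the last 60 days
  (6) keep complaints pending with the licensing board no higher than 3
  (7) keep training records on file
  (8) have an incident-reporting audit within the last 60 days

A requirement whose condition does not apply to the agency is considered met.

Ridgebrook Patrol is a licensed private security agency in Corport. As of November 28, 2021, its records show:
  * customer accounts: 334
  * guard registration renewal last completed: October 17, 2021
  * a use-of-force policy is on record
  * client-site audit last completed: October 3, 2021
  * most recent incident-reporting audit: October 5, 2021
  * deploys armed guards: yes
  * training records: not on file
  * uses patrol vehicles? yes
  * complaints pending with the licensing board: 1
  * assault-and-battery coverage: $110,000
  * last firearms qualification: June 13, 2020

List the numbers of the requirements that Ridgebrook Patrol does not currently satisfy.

1. firearms qualification 533 days ago vs limit 540 → met
2. assault-and-battery coverage $110,000 ≥ $100,000 → met
3. condition 'deploys armed guards' holds; use-of-force policy present → met
4. guard registration renewal 42 days ago vs limit 45 → met
5. condition 'uses patrol vehicles' holds; client-site audit 56 days ago vs limit 60 → met
6. complaints pending with the licensing board 1 ≤ 3 → met
7. training records absent → not met
8. incident-reporting audit 54 days ago vs limit 60 → met
Not met: 7

7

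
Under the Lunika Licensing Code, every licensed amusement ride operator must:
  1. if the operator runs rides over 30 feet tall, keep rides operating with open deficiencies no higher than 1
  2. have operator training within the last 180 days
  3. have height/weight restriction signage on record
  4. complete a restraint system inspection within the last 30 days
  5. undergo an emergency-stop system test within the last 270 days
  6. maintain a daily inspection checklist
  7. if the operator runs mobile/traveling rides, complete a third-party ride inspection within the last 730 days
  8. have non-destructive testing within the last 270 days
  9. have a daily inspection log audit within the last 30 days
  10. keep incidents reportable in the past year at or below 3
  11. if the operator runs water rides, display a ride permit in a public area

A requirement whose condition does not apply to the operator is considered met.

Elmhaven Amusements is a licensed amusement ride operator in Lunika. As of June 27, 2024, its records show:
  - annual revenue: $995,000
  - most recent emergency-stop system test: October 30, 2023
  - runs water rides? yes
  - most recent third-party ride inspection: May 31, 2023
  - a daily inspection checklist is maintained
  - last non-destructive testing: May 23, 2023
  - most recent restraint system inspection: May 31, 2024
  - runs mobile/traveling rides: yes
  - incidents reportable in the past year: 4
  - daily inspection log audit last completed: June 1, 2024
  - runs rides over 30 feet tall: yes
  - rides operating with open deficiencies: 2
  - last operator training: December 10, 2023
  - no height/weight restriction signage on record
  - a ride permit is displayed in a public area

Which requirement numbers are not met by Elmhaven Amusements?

1, 2, 3, 8, 10

1. condition 'runs rides over 30 feet tall' holds; rides operating with open deficiencies 2 > 1 → not met
2. operator training 200 days ago vs limit 180 → not met
3. height/weight restriction signage absent → not met
4. restraint system inspection 27 days ago vs limit 30 → met
5. emergency-stop system test 241 days ago vs limit 270 → met
6. daily inspection checklist present → met
7. condition 'runs mobile/traveling rides' holds; third-party ride inspection 393 days ago vs limit 730 → met
8. non-destructive testing 401 days ago vs limit 270 → not met
9. daily inspection log audit 26 days ago vs limit 30 → met
10. incidents reportable in the past year 4 > 3 → not met
11. condition 'runs water rides' holds; ride permit present → met
Not met: 1, 2, 3, 8, 10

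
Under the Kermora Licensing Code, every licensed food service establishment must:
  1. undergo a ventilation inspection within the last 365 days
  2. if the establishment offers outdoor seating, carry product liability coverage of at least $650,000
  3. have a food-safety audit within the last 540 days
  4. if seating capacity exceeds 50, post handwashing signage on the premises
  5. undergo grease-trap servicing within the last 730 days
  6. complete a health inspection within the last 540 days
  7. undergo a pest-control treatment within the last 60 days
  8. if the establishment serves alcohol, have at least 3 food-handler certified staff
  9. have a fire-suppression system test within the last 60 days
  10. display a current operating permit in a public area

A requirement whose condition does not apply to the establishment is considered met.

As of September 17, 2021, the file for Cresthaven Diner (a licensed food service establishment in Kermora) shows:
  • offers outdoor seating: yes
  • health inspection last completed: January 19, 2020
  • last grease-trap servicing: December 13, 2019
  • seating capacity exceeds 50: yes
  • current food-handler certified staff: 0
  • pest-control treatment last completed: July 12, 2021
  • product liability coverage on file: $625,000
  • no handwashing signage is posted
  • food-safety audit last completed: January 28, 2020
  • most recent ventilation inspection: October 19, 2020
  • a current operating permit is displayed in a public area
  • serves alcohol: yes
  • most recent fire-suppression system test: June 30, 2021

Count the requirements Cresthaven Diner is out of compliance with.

1. ventilation inspection 333 days ago vs limit 365 → met
2. condition 'offers outdoor seating' holds; product liability coverage $625,000 < $650,000 → not met
3. food-safety audit 598 days ago vs limit 540 → not met
4. condition 'seating capacity exceeds 50' holds; handwashing signage absent → not met
5. grease-trap servicing 644 days ago vs limit 730 → met
6. health inspection 607 days ago vs limit 540 → not met
7. pest-control treatment 67 days ago vs limit 60 → not met
8. condition 'serves alcohol' holds; food-handler certified staff 0 < 3 → not met
9. fire-suppression system test 79 days ago vs limit 60 → not met
10. current operating permit present → met
Not met: 7 of 10

7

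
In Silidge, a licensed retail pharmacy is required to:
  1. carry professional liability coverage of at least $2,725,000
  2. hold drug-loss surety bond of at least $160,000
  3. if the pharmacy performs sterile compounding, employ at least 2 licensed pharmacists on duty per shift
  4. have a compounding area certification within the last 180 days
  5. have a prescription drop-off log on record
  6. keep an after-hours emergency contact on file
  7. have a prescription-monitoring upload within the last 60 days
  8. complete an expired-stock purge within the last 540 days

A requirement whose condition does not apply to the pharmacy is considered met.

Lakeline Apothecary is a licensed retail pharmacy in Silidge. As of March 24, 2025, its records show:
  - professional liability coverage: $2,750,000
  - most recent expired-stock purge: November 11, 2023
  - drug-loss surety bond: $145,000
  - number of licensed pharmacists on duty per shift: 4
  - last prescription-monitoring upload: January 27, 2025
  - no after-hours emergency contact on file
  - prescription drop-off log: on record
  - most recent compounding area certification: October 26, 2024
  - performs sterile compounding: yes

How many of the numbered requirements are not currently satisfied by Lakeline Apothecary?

2

1. professional liability coverage $2,750,000 ≥ $2,725,000 → met
2. drug-loss surety bond $145,000 < $160,000 → not met
3. condition 'performs sterile compounding' holds; licensed pharmacists on duty per shift 4 ≥ 2 → met
4. compounding area certification 149 days ago vs limit 180 → met
5. prescription drop-off log present → met
6. after-hours emergency contact absent → not met
7. prescription-monitoring upload 56 days ago vs limit 60 → met
8. expired-stock purge 499 days ago vs limit 540 → met
Not met: 2 of 8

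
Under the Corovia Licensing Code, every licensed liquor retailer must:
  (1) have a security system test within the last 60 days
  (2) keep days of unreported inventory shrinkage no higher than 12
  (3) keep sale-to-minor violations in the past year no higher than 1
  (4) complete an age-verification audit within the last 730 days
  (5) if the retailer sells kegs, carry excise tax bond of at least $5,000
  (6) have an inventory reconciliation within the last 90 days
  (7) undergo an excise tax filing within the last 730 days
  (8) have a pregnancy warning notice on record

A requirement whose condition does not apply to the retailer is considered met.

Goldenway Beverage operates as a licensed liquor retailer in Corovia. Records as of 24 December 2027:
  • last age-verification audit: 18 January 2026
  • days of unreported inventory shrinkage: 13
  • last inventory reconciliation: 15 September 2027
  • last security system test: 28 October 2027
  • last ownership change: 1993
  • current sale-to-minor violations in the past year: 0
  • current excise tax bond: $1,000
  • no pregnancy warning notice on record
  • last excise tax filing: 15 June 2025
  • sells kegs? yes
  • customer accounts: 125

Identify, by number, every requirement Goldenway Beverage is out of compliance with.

1. security system test 57 days ago vs limit 60 → met
2. days of unreported inventory shrinkage 13 > 12 → not met
3. sale-to-minor violations in the past year 0 ≤ 1 → met
4. age-verification audit 705 days ago vs limit 730 → met
5. condition 'sells kegs' holds; excise tax bond $1,000 < $5,000 → not met
6. inventory reconciliation 100 days ago vs limit 90 → not met
7. excise tax filing 922 days ago vs limit 730 → not met
8. pregnancy warning notice absent → not met
Not met: 2, 5, 6, 7, 8

2, 5, 6, 7, 8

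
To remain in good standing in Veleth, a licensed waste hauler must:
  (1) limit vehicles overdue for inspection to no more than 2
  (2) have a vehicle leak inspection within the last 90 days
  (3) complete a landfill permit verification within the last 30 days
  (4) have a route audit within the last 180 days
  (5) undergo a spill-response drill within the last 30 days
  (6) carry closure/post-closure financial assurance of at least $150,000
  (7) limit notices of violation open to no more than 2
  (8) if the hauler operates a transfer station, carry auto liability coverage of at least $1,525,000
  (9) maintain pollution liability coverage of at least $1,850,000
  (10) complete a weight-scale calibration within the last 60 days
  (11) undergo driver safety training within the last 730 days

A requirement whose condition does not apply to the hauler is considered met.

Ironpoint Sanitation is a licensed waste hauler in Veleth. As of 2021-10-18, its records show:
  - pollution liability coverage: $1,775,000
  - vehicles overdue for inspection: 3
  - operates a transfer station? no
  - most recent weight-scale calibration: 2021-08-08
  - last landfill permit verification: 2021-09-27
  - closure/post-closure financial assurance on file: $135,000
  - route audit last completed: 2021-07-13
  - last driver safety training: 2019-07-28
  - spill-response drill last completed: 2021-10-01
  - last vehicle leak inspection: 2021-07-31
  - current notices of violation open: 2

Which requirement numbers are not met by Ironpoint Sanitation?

1. vehicles overdue for inspection 3 > 2 → not met
2. vehicle leak inspection 79 days ago vs limit 90 → met
3. landfill permit verification 21 days ago vs limit 30 → met
4. route audit 97 days ago vs limit 180 → met
5. spill-response drill 17 days ago vs limit 30 → met
6. closure/post-closure financial assurance $135,000 < $150,000 → not met
7. notices of violation open 2 ≤ 2 → met
8. condition 'operates a transfer station' does not hold → requirement n/a → met
9. pollution liability coverage $1,775,000 < $1,850,000 → not met
10. weight-scale calibration 71 days ago vs limit 60 → not met
11. driver safety training 813 days ago vs limit 730 → not met
Not met: 1, 6, 9, 10, 11

1, 6, 9, 10, 11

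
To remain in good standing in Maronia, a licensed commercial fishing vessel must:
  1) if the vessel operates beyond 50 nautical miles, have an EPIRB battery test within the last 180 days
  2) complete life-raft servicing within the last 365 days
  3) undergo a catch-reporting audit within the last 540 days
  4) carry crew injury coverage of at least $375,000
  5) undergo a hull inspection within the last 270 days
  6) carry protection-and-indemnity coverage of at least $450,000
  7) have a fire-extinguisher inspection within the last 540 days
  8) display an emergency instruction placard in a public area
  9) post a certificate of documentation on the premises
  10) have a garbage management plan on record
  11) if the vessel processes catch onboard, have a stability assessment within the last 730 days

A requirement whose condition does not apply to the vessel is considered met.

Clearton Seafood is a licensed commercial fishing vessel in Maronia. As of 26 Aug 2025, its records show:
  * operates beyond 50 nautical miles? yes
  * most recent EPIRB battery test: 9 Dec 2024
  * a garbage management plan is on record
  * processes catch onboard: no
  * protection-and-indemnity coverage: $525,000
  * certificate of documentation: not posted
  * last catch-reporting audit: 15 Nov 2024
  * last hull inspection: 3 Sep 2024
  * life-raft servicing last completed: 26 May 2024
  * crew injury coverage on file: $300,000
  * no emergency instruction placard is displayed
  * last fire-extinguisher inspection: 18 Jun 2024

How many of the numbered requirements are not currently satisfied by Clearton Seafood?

6

1. condition 'operates beyond 50 nautical miles' holds; EPIRB battery test 260 days ago vs limit 180 → not met
2. life-raft servicing 457 days ago vs limit 365 → not met
3. catch-reporting audit 284 days ago vs limit 540 → met
4. crew injury coverage $300,000 < $375,000 → not met
5. hull inspection 357 days ago vs limit 270 → not met
6. protection-and-indemnity coverage $525,000 ≥ $450,000 → met
7. fire-extinguisher inspection 434 days ago vs limit 540 → met
8. emergency instruction placard absent → not met
9. certificate of documentation absent → not met
10. garbage management plan present → met
11. condition 'processes catch onboard' does not hold → requirement n/a → met
Not met: 6 of 11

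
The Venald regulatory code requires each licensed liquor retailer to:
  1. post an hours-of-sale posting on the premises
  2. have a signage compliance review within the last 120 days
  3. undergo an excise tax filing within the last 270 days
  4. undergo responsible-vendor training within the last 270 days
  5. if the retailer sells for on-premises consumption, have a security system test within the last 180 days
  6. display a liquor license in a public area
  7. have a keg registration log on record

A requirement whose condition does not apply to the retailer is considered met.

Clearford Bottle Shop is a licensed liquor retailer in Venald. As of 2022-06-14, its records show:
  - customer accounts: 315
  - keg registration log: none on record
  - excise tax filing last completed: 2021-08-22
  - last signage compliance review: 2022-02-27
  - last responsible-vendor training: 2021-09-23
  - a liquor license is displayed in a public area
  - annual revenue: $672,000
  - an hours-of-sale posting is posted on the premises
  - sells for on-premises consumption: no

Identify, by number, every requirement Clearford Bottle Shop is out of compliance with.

1. hours-of-sale posting present → met
2. signage compliance review 107 days ago vs limit 120 → met
3. excise tax filing 296 days ago vs limit 270 → not met
4. responsible-vendor training 264 days ago vs limit 270 → met
5. condition 'sells for on-premises consumption' does not hold → requirement n/a → met
6. liquor license present → met
7. keg registration log absent → not met
Not met: 3, 7

3, 7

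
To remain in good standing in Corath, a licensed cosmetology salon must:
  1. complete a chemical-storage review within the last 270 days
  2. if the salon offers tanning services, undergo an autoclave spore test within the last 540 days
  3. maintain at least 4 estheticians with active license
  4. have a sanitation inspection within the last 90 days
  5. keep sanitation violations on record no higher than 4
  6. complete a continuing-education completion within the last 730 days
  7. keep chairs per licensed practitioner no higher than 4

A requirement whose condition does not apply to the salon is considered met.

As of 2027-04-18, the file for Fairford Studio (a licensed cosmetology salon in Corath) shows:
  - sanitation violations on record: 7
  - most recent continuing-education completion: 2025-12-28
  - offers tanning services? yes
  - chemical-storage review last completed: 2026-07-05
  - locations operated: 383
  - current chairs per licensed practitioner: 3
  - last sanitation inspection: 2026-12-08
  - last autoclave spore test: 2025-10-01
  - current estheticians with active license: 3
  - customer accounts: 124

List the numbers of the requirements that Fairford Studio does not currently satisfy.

1, 2, 3, 4, 5

1. chemical-storage review 287 days ago vs limit 270 → not met
2. condition 'offers tanning services' holds; autoclave spore test 564 days ago vs limit 540 → not met
3. estheticians with active license 3 < 4 → not met
4. sanitation inspection 131 days ago vs limit 90 → not met
5. sanitation violations on record 7 > 4 → not met
6. continuing-education completion 476 days ago vs limit 730 → met
7. chairs per licensed practitioner 3 ≤ 4 → met
Not met: 1, 2, 3, 4, 5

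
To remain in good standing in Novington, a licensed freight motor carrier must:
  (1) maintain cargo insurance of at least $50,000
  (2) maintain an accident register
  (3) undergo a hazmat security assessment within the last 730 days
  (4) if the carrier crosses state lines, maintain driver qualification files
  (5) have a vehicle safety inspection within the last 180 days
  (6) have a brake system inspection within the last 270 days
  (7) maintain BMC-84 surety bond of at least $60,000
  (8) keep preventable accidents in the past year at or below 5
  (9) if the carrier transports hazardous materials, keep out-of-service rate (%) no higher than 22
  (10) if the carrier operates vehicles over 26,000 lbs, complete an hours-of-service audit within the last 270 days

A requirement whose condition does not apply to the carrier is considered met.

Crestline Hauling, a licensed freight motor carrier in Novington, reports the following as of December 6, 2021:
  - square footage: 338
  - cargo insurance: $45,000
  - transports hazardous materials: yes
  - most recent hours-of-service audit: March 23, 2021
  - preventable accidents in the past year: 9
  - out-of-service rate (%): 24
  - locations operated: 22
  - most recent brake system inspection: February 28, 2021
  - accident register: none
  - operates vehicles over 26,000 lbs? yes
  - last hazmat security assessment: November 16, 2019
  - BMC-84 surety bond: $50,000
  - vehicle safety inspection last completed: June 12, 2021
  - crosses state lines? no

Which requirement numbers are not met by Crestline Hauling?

1, 2, 3, 6, 7, 8, 9

1. cargo insurance $45,000 < $50,000 → not met
2. accident register absent → not met
3. hazmat security assessment 751 days ago vs limit 730 → not met
4. condition 'crosses state lines' does not hold → requirement n/a → met
5. vehicle safety inspection 177 days ago vs limit 180 → met
6. brake system inspection 281 days ago vs limit 270 → not met
7. BMC-84 surety bond $50,000 < $60,000 → not met
8. preventable accidents in the past year 9 > 5 → not met
9. condition 'transports hazardous materials' holds; out-of-service rate (%) 24 > 22 → not met
10. condition 'operates vehicles over 26,000 lbs' holds; hours-of-service audit 258 days ago vs limit 270 → met
Not met: 1, 2, 3, 6, 7, 8, 9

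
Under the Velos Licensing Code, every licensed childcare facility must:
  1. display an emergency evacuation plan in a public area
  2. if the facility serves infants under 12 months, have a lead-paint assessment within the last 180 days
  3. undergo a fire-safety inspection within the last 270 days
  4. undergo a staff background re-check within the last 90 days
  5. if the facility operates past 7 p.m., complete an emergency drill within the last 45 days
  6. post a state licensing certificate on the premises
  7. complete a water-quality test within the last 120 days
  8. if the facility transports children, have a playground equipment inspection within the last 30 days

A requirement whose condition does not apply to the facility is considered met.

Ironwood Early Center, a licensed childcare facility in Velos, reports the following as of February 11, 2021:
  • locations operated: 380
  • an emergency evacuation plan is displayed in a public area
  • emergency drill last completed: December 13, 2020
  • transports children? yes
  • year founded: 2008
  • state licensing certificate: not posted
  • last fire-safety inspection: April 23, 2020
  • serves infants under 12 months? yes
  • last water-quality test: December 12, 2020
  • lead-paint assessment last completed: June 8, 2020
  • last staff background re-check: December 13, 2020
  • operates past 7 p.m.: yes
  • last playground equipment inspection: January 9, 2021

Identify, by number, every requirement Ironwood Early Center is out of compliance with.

2, 3, 5, 6, 8

1. emergency evacuation plan present → met
2. condition 'serves infants under 12 months' holds; lead-paint assessment 248 days ago vs limit 180 → not met
3. fire-safety inspection 294 days ago vs limit 270 → not met
4. staff background re-check 60 days ago vs limit 90 → met
5. condition 'operates past 7 p.m.' holds; emergency drill 60 days ago vs limit 45 → not met
6. state licensing certificate absent → not met
7. water-quality test 61 days ago vs limit 120 → met
8. condition 'transports children' holds; playground equipment inspection 33 days ago vs limit 30 → not met
Not met: 2, 3, 5, 6, 8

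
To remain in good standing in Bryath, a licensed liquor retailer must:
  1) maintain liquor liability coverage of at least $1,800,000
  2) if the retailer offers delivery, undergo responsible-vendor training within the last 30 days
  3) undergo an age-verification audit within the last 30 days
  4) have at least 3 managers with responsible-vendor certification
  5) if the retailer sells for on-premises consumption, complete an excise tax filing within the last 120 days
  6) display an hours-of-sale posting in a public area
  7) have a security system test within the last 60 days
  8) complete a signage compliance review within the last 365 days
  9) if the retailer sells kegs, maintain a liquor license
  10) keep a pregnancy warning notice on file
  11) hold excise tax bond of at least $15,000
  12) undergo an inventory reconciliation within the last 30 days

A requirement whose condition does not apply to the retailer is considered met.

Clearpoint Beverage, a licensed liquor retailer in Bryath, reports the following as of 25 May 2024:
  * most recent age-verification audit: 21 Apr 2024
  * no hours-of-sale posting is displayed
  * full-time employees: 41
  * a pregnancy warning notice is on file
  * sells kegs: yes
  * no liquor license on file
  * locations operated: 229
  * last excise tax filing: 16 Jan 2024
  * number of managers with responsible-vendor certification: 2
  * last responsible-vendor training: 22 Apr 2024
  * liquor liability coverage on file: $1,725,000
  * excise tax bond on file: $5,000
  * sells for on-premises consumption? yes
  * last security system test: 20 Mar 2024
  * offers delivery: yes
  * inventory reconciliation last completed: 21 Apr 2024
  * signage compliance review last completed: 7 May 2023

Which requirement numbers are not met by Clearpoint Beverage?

1, 2, 3, 4, 5, 6, 7, 8, 9, 11, 12

1. liquor liability coverage $1,725,000 < $1,800,000 → not met
2. condition 'offers delivery' holds; responsible-vendor training 33 days ago vs limit 30 → not met
3. age-verification audit 34 days ago vs limit 30 → not met
4. managers with responsible-vendor certification 2 < 3 → not met
5. condition 'sells for on-premises consumption' holds; excise tax filing 130 days ago vs limit 120 → not met
6. hours-of-sale posting absent → not met
7. security system test 66 days ago vs limit 60 → not met
8. signage compliance review 384 days ago vs limit 365 → not met
9. condition 'sells kegs' holds; liquor license absent → not met
10. pregnancy warning notice present → met
11. excise tax bond $5,000 < $15,000 → not met
12. inventory reconciliation 34 days ago vs limit 30 → not met
Not met: 1, 2, 3, 4, 5, 6, 7, 8, 9, 11, 12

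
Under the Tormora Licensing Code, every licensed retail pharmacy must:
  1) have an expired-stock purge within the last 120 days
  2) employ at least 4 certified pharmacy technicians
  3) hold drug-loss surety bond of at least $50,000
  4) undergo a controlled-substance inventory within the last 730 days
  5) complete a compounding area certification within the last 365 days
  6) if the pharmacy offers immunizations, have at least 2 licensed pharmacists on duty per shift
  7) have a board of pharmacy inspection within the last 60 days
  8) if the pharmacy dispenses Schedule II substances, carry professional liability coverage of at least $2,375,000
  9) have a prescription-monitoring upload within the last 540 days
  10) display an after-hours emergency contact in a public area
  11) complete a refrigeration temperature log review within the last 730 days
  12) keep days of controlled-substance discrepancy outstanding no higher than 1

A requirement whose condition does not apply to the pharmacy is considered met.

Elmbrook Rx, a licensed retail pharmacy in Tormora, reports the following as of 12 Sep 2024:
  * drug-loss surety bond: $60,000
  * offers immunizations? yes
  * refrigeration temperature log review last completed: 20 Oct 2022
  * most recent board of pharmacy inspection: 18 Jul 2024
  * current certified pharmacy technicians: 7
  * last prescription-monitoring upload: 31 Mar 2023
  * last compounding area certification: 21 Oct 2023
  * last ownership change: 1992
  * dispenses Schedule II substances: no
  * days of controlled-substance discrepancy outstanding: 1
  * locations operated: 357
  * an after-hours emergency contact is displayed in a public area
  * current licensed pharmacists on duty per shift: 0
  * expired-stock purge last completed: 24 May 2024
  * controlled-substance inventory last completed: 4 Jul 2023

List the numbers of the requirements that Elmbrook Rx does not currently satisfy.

1. expired-stock purge 111 days ago vs limit 120 → met
2. certified pharmacy technicians 7 ≥ 4 → met
3. drug-loss surety bond $60,000 ≥ $50,000 → met
4. controlled-substance inventory 436 days ago vs limit 730 → met
5. compounding area certification 327 days ago vs limit 365 → met
6. condition 'offers immunizations' holds; licensed pharmacists on duty per shift 0 < 2 → not met
7. board of pharmacy inspection 56 days ago vs limit 60 → met
8. condition 'dispenses Schedule II substances' does not hold → requirement n/a → met
9. prescription-monitoring upload 531 days ago vs limit 540 → met
10. after-hours emergency contact present → met
11. refrigeration temperature log review 693 days ago vs limit 730 → met
12. days of controlled-substance discrepancy outstanding 1 ≤ 1 → met
Not met: 6

6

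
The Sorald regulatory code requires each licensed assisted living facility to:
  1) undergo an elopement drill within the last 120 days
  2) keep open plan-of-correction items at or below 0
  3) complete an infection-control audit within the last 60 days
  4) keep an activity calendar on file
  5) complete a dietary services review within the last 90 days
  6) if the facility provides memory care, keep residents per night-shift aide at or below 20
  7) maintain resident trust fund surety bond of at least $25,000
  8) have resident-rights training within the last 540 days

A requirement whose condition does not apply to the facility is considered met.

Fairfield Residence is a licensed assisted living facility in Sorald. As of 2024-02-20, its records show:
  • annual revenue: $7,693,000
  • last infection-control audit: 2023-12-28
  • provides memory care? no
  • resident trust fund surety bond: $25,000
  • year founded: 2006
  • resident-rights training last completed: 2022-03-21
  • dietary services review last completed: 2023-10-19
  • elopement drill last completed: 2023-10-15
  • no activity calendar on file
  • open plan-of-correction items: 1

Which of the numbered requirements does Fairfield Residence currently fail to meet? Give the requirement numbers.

1. elopement drill 128 days ago vs limit 120 → not met
2. open plan-of-correction items 1 > 0 → not met
3. infection-control audit 54 days ago vs limit 60 → met
4. activity calendar absent → not met
5. dietary services review 124 days ago vs limit 90 → not met
6. condition 'provides memory care' does not hold → requirement n/a → met
7. resident trust fund surety bond $25,000 ≥ $25,000 → met
8. resident-rights training 701 days ago vs limit 540 → not met
Not met: 1, 2, 4, 5, 8

1, 2, 4, 5, 8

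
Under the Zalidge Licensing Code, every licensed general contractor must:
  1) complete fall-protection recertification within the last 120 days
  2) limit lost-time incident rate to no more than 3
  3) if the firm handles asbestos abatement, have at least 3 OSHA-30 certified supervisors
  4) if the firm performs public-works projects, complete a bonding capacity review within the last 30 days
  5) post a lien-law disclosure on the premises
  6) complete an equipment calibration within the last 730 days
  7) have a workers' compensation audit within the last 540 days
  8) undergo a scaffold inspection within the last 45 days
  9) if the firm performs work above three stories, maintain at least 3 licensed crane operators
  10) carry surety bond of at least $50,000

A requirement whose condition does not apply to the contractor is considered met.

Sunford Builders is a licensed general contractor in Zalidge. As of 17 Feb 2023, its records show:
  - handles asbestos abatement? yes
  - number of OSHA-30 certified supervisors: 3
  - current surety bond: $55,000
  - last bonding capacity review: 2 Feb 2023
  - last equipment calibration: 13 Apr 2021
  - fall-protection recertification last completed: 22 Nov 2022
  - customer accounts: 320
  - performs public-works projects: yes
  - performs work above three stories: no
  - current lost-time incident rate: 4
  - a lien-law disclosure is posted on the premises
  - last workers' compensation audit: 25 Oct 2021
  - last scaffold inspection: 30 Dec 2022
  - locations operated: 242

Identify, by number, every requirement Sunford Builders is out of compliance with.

1. fall-protection recertification 87 days ago vs limit 120 → met
2. lost-time incident rate 4 > 3 → not met
3. condition 'handles asbestos abatement' holds; OSHA-30 certified supervisors 3 ≥ 3 → met
4. condition 'performs public-works projects' holds; bonding capacity review 15 days ago vs limit 30 → met
5. lien-law disclosure present → met
6. equipment calibration 675 days ago vs limit 730 → met
7. workers' compensation audit 480 days ago vs limit 540 → met
8. scaffold inspection 49 days ago vs limit 45 → not met
9. condition 'performs work above three stories' does not hold → requirement n/a → met
10. surety bond $55,000 ≥ $50,000 → met
Not met: 2, 8

2, 8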